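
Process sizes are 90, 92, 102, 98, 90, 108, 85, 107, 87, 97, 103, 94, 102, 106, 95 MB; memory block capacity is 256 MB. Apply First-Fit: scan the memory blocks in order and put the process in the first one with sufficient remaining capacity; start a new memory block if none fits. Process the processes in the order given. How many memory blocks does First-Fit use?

8 memory blocks

90 MB → memory block 1 (remaining 166 MB)
92 MB → memory block 1 (remaining 74 MB)
102 MB → memory block 2 (remaining 154 MB)
98 MB → memory block 2 (remaining 56 MB)
90 MB → memory block 3 (remaining 166 MB)
108 MB → memory block 3 (remaining 58 MB)
85 MB → memory block 4 (remaining 171 MB)
107 MB → memory block 4 (remaining 64 MB)
87 MB → memory block 5 (remaining 169 MB)
97 MB → memory block 5 (remaining 72 MB)
103 MB → memory block 6 (remaining 153 MB)
94 MB → memory block 6 (remaining 59 MB)
102 MB → memory block 7 (remaining 154 MB)
106 MB → memory block 7 (remaining 48 MB)
95 MB → memory block 8 (remaining 161 MB)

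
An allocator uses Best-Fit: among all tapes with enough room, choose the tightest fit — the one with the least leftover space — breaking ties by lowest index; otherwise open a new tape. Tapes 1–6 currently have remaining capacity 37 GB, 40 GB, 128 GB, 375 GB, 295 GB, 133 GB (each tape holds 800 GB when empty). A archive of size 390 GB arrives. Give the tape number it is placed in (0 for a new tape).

0

No tape has ≥ 390 GB free, so a new tape is opened.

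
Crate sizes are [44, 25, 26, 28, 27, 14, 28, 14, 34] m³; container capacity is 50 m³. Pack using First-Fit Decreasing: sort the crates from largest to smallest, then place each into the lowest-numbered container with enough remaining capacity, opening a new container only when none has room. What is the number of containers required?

7

Sorted descending: 44, 34, 28, 28, 27, 26, 25, 14, 14.
44 m³ → container 1 (remaining 6 m³)
34 m³ → container 2 (remaining 16 m³)
28 m³ → container 3 (remaining 22 m³)
28 m³ → container 4 (remaining 22 m³)
27 m³ → container 5 (remaining 23 m³)
26 m³ → container 6 (remaining 24 m³)
25 m³ → container 7 (remaining 25 m³)
14 m³ → container 2 (remaining 2 m³)
14 m³ → container 3 (remaining 8 m³)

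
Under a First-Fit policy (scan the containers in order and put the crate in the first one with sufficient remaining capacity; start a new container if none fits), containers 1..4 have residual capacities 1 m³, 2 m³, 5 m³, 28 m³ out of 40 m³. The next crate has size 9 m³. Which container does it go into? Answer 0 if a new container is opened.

Containers with room: container 4 (28 m³).
The first with room is container 4.

4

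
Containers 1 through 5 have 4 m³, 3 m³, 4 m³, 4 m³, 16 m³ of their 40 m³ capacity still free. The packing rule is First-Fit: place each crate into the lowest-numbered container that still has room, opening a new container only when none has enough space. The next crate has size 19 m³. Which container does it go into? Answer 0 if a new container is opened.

No container has ≥ 19 m³ free, so a new container is opened.

0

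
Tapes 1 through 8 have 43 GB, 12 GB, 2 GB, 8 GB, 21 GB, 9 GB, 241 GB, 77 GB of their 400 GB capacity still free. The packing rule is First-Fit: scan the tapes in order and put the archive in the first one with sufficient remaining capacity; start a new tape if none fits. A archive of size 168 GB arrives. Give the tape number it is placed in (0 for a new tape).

7

Tapes with room: tape 7 (241 GB).
The first with room is tape 7.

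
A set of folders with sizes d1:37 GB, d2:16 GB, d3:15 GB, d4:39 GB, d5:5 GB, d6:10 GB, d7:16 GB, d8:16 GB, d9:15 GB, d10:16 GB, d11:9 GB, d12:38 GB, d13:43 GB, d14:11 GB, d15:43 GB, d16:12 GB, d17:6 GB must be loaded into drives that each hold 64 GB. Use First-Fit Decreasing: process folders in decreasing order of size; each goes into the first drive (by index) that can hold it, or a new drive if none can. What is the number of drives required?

6 drives

Sorted descending: 43, 43, 39, 38, 37, 16, 16, 16, 16, 15, 15, 12, 11, 10, 9, 6, 5.
43 GB → drive 1 (remaining 21 GB)
43 GB → drive 2 (remaining 21 GB)
39 GB → drive 3 (remaining 25 GB)
38 GB → drive 4 (remaining 26 GB)
37 GB → drive 5 (remaining 27 GB)
16 GB → drive 1 (remaining 5 GB)
16 GB → drive 2 (remaining 5 GB)
16 GB → drive 3 (remaining 9 GB)
16 GB → drive 4 (remaining 10 GB)
15 GB → drive 5 (remaining 12 GB)
15 GB → drive 6 (remaining 49 GB)
12 GB → drive 5 (remaining 0 GB)
11 GB → drive 6 (remaining 38 GB)
10 GB → drive 4 (remaining 0 GB)
9 GB → drive 3 (remaining 0 GB)
6 GB → drive 6 (remaining 32 GB)
5 GB → drive 1 (remaining 0 GB)
Final drives: [43,16,5] [43,16] [39,16,9] [38,16,10] [37,15,12] [15,11,6].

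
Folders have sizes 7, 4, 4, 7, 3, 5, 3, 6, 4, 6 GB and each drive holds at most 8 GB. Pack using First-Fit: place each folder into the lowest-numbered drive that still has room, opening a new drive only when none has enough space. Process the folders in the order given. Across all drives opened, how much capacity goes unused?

7

Put 7 GB in drive 1; 1 GB remain.
Put 4 GB in drive 2; 4 GB remain.
Put 4 GB in drive 2; 0 GB remain.
Put 7 GB in drive 3; 1 GB remain.
Put 3 GB in drive 4; 5 GB remain.
Put 5 GB in drive 4; 0 GB remain.
Put 3 GB in drive 5; 5 GB remain.
Put 6 GB in drive 6; 2 GB remain.
Put 4 GB in drive 5; 1 GB remain.
Put 6 GB in drive 7; 2 GB remain.
7 drives × 8 GB = 56 GB; used 49 GB; unused 7 GB.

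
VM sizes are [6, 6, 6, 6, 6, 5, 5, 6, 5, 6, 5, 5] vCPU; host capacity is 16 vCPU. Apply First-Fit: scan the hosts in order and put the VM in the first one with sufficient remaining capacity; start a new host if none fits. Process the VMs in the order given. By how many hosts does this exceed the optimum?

0

First-Fit: [6,6] [6,6] [6,5,5] [6,5,5] [6,5] → 5 hosts.
Total size 67 vCPU; any packing needs at least ⌈67/16⌉ = 5 hosts.
So 5 is already optimal.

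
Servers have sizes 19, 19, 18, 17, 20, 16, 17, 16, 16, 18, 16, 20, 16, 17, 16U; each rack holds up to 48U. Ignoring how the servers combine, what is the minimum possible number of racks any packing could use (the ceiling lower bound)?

Total size = 19 + 19 + 18 + 17 + 20 + 16 + 17 + 16 + 16 + 18 + 16 + 20 + 16 + 17 + 16 = 261U.
⌈261 / 48⌉ = 6.

6 racks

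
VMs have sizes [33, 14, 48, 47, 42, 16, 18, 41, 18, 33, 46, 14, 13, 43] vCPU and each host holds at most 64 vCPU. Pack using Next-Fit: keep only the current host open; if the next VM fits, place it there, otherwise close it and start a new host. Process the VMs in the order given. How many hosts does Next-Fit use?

host 1: place 33 vCPU, 31 vCPU left
host 1: place 14 vCPU, 17 vCPU left
host 2: place 48 vCPU, 16 vCPU left
host 3: place 47 vCPU, 17 vCPU left
host 4: place 42 vCPU, 22 vCPU left
host 4: place 16 vCPU, 6 vCPU left
host 5: place 18 vCPU, 46 vCPU left
host 5: place 41 vCPU, 5 vCPU left
host 6: place 18 vCPU, 46 vCPU left
host 6: place 33 vCPU, 13 vCPU left
host 7: place 46 vCPU, 18 vCPU left
host 7: place 14 vCPU, 4 vCPU left
host 8: place 13 vCPU, 51 vCPU left
host 8: place 43 vCPU, 8 vCPU left
Final hosts: [33,14] [48] [47] [42,16] [18,41] [18,33] [46,14] [13,43].

8 hosts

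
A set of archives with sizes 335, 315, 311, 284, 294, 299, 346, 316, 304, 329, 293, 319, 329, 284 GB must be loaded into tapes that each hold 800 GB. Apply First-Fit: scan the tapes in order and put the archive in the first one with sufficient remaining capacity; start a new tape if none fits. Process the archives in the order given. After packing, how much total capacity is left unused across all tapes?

Put 335 GB in tape 1; 465 GB remain.
Put 315 GB in tape 1; 150 GB remain.
Put 311 GB in tape 2; 489 GB remain.
Put 284 GB in tape 2; 205 GB remain.
Put 294 GB in tape 3; 506 GB remain.
Put 299 GB in tape 3; 207 GB remain.
Put 346 GB in tape 4; 454 GB remain.
Put 316 GB in tape 4; 138 GB remain.
Put 304 GB in tape 5; 496 GB remain.
Put 329 GB in tape 5; 167 GB remain.
Put 293 GB in tape 6; 507 GB remain.
Put 319 GB in tape 6; 188 GB remain.
Put 329 GB in tape 7; 471 GB remain.
Put 284 GB in tape 7; 187 GB remain.
7 tapes × 800 GB = 5600 GB; used 4358 GB; unused 1242 GB.

1242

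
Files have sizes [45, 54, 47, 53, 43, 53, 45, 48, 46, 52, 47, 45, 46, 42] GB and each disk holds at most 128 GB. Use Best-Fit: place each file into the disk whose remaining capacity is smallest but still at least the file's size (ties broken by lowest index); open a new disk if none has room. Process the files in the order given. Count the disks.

Put 45 GB in disk 1; 83 GB remain.
Put 54 GB in disk 1; 29 GB remain.
Put 47 GB in disk 2; 81 GB remain.
Put 53 GB in disk 2; 28 GB remain.
Put 43 GB in disk 3; 85 GB remain.
Put 53 GB in disk 3; 32 GB remain.
Put 45 GB in disk 4; 83 GB remain.
Put 48 GB in disk 4; 35 GB remain.
Put 46 GB in disk 5; 82 GB remain.
Put 52 GB in disk 5; 30 GB remain.
Put 47 GB in disk 6; 81 GB remain.
Put 45 GB in disk 6; 36 GB remain.
Put 46 GB in disk 7; 82 GB remain.
Put 42 GB in disk 7; 40 GB remain.
Final disks: [45,54] [47,53] [43,53] [45,48] [46,52] [47,45] [46,42].

7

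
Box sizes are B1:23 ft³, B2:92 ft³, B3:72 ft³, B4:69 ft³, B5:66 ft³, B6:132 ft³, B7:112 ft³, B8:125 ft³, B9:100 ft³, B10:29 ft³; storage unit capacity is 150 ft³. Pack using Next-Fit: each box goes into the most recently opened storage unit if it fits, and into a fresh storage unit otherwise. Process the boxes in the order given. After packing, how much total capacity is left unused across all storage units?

B1 (23 ft³) → storage unit 1 (remaining 127 ft³)
B2 (92 ft³) → storage unit 1 (remaining 35 ft³)
B3 (72 ft³) → storage unit 2 (remaining 78 ft³)
B4 (69 ft³) → storage unit 2 (remaining 9 ft³)
B5 (66 ft³) → storage unit 3 (remaining 84 ft³)
B6 (132 ft³) → storage unit 4 (remaining 18 ft³)
B7 (112 ft³) → storage unit 5 (remaining 38 ft³)
B8 (125 ft³) → storage unit 6 (remaining 25 ft³)
B9 (100 ft³) → storage unit 7 (remaining 50 ft³)
B10 (29 ft³) → storage unit 7 (remaining 21 ft³)
7 storage units × 150 ft³ = 1050 ft³; used 820 ft³; unused 230 ft³.

230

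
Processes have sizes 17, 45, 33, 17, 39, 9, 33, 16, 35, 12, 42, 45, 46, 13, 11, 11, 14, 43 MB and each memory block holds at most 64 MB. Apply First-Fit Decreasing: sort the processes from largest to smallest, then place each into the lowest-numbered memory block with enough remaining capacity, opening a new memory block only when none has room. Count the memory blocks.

Sorted descending: 46, 45, 45, 43, 42, 39, 35, 33, 33, 17, 17, 16, 14, 13, 12, 11, 11, 9.
memory block 1: place 46 MB, 18 MB left
memory block 2: place 45 MB, 19 MB left
memory block 3: place 45 MB, 19 MB left
memory block 4: place 43 MB, 21 MB left
memory block 5: place 42 MB, 22 MB left
memory block 6: place 39 MB, 25 MB left
memory block 7: place 35 MB, 29 MB left
memory block 8: place 33 MB, 31 MB left
memory block 9: place 33 MB, 31 MB left
memory block 1: place 17 MB, 1 MB left
memory block 2: place 17 MB, 2 MB left
memory block 3: place 16 MB, 3 MB left
memory block 4: place 14 MB, 7 MB left
memory block 5: place 13 MB, 9 MB left
memory block 6: place 12 MB, 13 MB left
memory block 6: place 11 MB, 2 MB left
memory block 7: place 11 MB, 18 MB left
memory block 5: place 9 MB, 0 MB left

9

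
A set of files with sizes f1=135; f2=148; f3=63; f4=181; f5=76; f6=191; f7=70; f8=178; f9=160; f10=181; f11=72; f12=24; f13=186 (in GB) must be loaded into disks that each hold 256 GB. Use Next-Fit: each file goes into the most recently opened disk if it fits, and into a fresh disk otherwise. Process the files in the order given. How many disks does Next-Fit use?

9

disk 1: place f1 (135 GB), 121 GB left
disk 2: place f2 (148 GB), 108 GB left
disk 2: place f3 (63 GB), 45 GB left
disk 3: place f4 (181 GB), 75 GB left
disk 4: place f5 (76 GB), 180 GB left
disk 5: place f6 (191 GB), 65 GB left
disk 6: place f7 (70 GB), 186 GB left
disk 6: place f8 (178 GB), 8 GB left
disk 7: place f9 (160 GB), 96 GB left
disk 8: place f10 (181 GB), 75 GB left
disk 8: place f11 (72 GB), 3 GB left
disk 9: place f12 (24 GB), 232 GB left
disk 9: place f13 (186 GB), 46 GB left
Final disks: [135] [148,63] [181] [76] [191] [70,178] [160] [181,72] [24,186].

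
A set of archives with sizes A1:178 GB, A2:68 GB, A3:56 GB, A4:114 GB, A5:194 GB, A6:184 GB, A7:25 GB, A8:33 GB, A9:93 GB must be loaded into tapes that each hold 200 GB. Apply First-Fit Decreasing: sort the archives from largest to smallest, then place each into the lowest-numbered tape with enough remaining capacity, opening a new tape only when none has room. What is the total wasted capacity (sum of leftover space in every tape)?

Sorted descending: 194, 184, 178, 114, 93, 68, 56, 33, 25.
Put 194 GB in tape 1; 6 GB remain.
Put 184 GB in tape 2; 16 GB remain.
Put 178 GB in tape 3; 22 GB remain.
Put 114 GB in tape 4; 86 GB remain.
Put 93 GB in tape 5; 107 GB remain.
Put 68 GB in tape 4; 18 GB remain.
Put 56 GB in tape 5; 51 GB remain.
Put 33 GB in tape 5; 18 GB remain.
Put 25 GB in tape 6; 175 GB remain.
6 tapes × 200 GB = 1200 GB; used 945 GB; unused 255 GB.

255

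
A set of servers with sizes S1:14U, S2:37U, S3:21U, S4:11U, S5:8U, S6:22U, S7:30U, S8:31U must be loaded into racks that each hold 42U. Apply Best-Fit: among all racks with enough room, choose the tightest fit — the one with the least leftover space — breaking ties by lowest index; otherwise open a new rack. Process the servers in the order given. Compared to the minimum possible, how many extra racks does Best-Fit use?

Best-Fit: [14,21] [37] [11,8,22] [30] [31] → 5 racks.
Total size 174U; any packing needs at least ⌈174/42⌉ = 5 racks.
So 5 is already optimal.

0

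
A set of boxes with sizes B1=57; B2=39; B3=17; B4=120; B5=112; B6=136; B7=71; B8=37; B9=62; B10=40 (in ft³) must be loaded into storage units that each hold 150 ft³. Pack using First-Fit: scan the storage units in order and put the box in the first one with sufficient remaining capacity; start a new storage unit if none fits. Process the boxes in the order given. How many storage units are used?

Put B1 (57 ft³) in storage unit 1; 93 ft³ remain.
Put B2 (39 ft³) in storage unit 1; 54 ft³ remain.
Put B3 (17 ft³) in storage unit 1; 37 ft³ remain.
Put B4 (120 ft³) in storage unit 2; 30 ft³ remain.
Put B5 (112 ft³) in storage unit 3; 38 ft³ remain.
Put B6 (136 ft³) in storage unit 4; 14 ft³ remain.
Put B7 (71 ft³) in storage unit 5; 79 ft³ remain.
Put B8 (37 ft³) in storage unit 1; 0 ft³ remain.
Put B9 (62 ft³) in storage unit 5; 17 ft³ remain.
Put B10 (40 ft³) in storage unit 6; 110 ft³ remain.
Final storage units: [57,39,17,37] [120] [112] [136] [71,62] [40].

6 storage units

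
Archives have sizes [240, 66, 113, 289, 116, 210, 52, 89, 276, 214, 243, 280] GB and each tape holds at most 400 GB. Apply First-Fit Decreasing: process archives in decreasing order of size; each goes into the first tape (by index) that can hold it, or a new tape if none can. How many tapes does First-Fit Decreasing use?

7

Sorted descending: 289, 280, 276, 243, 240, 214, 210, 116, 113, 89, 66, 52.
tape 1: place 289 GB, 111 GB left
tape 2: place 280 GB, 120 GB left
tape 3: place 276 GB, 124 GB left
tape 4: place 243 GB, 157 GB left
tape 5: place 240 GB, 160 GB left
tape 6: place 214 GB, 186 GB left
tape 7: place 210 GB, 190 GB left
tape 2: place 116 GB, 4 GB left
tape 3: place 113 GB, 11 GB left
tape 1: place 89 GB, 22 GB left
tape 4: place 66 GB, 91 GB left
tape 4: place 52 GB, 39 GB left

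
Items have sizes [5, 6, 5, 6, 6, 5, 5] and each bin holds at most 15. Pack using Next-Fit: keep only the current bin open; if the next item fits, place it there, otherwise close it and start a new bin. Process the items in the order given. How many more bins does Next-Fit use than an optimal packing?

1

Next-Fit: [5,6] [5,6] [6,5] [5] → 4 bins.
Total size 38; any packing needs at least ⌈38/15⌉ = 3 bins.
An optimal packing achieves that bound: [6,6] [6,5] [5,5,5] → 3 bins.
Excess: 4 − 3 = 1.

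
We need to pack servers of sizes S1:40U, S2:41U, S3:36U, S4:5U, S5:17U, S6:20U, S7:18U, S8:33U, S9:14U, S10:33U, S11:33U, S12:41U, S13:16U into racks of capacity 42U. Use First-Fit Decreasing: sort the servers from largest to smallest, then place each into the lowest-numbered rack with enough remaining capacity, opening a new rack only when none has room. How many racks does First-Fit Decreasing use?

10 racks

Sorted descending: 41, 41, 40, 36, 33, 33, 33, 20, 18, 17, 16, 14, 5.
rack 1: place 41U, 1U left
rack 2: place 41U, 1U left
rack 3: place 40U, 2U left
rack 4: place 36U, 6U left
rack 5: place 33U, 9U left
rack 6: place 33U, 9U left
rack 7: place 33U, 9U left
rack 8: place 20U, 22U left
rack 8: place 18U, 4U left
rack 9: place 17U, 25U left
rack 9: place 16U, 9U left
rack 10: place 14U, 28U left
rack 4: place 5U, 1U left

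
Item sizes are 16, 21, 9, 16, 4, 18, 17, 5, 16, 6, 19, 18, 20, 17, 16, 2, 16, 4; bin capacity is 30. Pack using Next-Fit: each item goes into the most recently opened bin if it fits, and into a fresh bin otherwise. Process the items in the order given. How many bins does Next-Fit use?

bin 1: place 16, 14 left
bin 2: place 21, 9 left
bin 2: place 9, 0 left
bin 3: place 16, 14 left
bin 3: place 4, 10 left
bin 4: place 18, 12 left
bin 5: place 17, 13 left
bin 5: place 5, 8 left
bin 6: place 16, 14 left
bin 6: place 6, 8 left
bin 7: place 19, 11 left
bin 8: place 18, 12 left
bin 9: place 20, 10 left
bin 10: place 17, 13 left
bin 11: place 16, 14 left
bin 11: place 2, 12 left
bin 12: place 16, 14 left
bin 12: place 4, 10 left
Final bins: [16] [21,9] [16,4] [18] [17,5] [16,6] [19] [18] [20] [17] [16,2] [16,4].

12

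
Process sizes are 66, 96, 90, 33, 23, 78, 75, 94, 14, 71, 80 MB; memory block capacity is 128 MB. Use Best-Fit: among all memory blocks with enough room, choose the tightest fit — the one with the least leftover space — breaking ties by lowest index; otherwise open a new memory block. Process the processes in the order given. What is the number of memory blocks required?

8 memory blocks

66 MB → memory block 1 (remaining 62 MB)
96 MB → memory block 2 (remaining 32 MB)
90 MB → memory block 3 (remaining 38 MB)
33 MB → memory block 3 (remaining 5 MB)
23 MB → memory block 2 (remaining 9 MB)
78 MB → memory block 4 (remaining 50 MB)
75 MB → memory block 5 (remaining 53 MB)
94 MB → memory block 6 (remaining 34 MB)
14 MB → memory block 6 (remaining 20 MB)
71 MB → memory block 7 (remaining 57 MB)
80 MB → memory block 8 (remaining 48 MB)
Final memory blocks: [66] [96,23] [90,33] [78] [75] [94,14] [71] [80].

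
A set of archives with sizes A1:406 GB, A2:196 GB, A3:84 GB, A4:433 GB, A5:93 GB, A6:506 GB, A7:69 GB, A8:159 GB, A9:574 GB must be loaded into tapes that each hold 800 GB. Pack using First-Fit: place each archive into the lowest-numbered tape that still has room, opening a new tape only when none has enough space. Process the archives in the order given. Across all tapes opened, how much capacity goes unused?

680

A1 (406 GB) → tape 1 (remaining 394 GB)
A2 (196 GB) → tape 1 (remaining 198 GB)
A3 (84 GB) → tape 1 (remaining 114 GB)
A4 (433 GB) → tape 2 (remaining 367 GB)
A5 (93 GB) → tape 1 (remaining 21 GB)
A6 (506 GB) → tape 3 (remaining 294 GB)
A7 (69 GB) → tape 2 (remaining 298 GB)
A8 (159 GB) → tape 2 (remaining 139 GB)
A9 (574 GB) → tape 4 (remaining 226 GB)
4 tapes × 800 GB = 3200 GB; used 2520 GB; unused 680 GB.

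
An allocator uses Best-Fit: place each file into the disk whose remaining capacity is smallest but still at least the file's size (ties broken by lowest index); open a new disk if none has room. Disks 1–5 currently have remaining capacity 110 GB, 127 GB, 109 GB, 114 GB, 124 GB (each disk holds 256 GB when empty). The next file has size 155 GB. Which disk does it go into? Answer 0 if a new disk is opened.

No disk has ≥ 155 GB free, so a new disk is opened.

0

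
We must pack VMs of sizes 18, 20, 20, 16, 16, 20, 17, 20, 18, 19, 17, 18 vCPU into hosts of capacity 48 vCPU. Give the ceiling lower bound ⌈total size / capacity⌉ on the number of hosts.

Total size = 18 + 20 + 20 + 16 + 16 + 20 + 17 + 20 + 18 + 19 + 17 + 18 = 219 vCPU.
⌈219 / 48⌉ = 5.

5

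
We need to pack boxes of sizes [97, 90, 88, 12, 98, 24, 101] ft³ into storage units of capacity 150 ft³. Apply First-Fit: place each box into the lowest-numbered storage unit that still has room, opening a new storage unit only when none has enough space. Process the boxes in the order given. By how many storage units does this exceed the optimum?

First-Fit: [97,12,24] [90] [88] [98] [101] → 5 storage units.
5 boxes exceed 75 ft³ (half the capacity), and no two of those can share a storage unit, so at least 5 storage units are needed.
So 5 is already optimal.

0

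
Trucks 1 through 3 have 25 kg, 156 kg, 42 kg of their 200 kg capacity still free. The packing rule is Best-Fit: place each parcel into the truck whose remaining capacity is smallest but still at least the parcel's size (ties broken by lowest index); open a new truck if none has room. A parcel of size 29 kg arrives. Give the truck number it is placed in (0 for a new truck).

3

Trucks with room: truck 2 (156 kg), truck 3 (42 kg).
Tightest fit is truck 3 with 42 kg free.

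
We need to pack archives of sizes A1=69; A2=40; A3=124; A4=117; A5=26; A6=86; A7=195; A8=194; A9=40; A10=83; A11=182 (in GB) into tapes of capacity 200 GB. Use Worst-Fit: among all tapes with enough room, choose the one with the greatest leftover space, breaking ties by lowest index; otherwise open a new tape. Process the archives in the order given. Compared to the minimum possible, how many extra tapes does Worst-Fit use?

Worst-Fit: [69,40,26] [124] [117,83] [86,40] [195] [194] [182] → 7 tapes.
Total size 1156 GB; any packing needs at least ⌈1156/200⌉ = 6 tapes.
An optimal packing achieves that bound: [195] [194] [182] [124,69] [117,83] [86,40,40,26] → 6 tapes.
Excess: 7 − 6 = 1.

1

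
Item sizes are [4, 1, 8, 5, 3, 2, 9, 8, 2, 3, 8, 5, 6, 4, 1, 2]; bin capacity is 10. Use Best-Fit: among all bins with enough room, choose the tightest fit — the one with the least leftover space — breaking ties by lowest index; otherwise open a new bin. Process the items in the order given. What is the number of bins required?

8 bins

bin 1: place 4, 6 left
bin 1: place 1, 5 left
bin 2: place 8, 2 left
bin 1: place 5, 0 left
bin 3: place 3, 7 left
bin 2: place 2, 0 left
bin 4: place 9, 1 left
bin 5: place 8, 2 left
bin 5: place 2, 0 left
bin 3: place 3, 4 left
bin 6: place 8, 2 left
bin 7: place 5, 5 left
bin 8: place 6, 4 left
bin 3: place 4, 0 left
bin 4: place 1, 0 left
bin 6: place 2, 0 left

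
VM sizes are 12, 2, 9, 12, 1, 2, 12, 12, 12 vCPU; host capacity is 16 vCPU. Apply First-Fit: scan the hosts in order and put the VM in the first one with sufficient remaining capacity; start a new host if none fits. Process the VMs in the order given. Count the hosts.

Put 12 vCPU in host 1; 4 vCPU remain.
Put 2 vCPU in host 1; 2 vCPU remain.
Put 9 vCPU in host 2; 7 vCPU remain.
Put 12 vCPU in host 3; 4 vCPU remain.
Put 1 vCPU in host 1; 1 vCPU remain.
Put 2 vCPU in host 2; 5 vCPU remain.
Put 12 vCPU in host 4; 4 vCPU remain.
Put 12 vCPU in host 5; 4 vCPU remain.
Put 12 vCPU in host 6; 4 vCPU remain.

6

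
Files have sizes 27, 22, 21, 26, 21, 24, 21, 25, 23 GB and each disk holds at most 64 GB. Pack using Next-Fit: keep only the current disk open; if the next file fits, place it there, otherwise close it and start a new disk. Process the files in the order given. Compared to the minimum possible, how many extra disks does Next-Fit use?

Next-Fit: [27,22] [21,26] [21,24] [21,25] [23] → 5 disks.
Total size 210 GB; any packing needs at least ⌈210/64⌉ = 4 disks.
An optimal packing achieves that bound: [27,26] [25,24] [23,22] [21,21,21] → 4 disks.
Excess: 5 − 4 = 1.

1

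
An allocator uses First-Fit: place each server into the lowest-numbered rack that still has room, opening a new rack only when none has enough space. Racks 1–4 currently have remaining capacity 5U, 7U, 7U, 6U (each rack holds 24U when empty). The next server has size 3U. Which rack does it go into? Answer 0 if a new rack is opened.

Racks with room: rack 1 (5U), rack 2 (7U), rack 3 (7U), rack 4 (6U).
The first with room is rack 1.

1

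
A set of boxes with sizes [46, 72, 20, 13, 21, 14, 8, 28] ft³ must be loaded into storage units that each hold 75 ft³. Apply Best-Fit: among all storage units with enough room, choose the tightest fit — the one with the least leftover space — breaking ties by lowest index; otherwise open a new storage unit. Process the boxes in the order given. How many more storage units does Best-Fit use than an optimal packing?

Best-Fit: [46,20,8] [72] [13,21,14] [28] → 4 storage units.
Total size 222 ft³; any packing needs at least ⌈222/75⌉ = 3 storage units.
An optimal packing achieves that bound: [72] [46,21,8] [28,20,14,13] → 3 storage units.
Excess: 4 − 3 = 1.

1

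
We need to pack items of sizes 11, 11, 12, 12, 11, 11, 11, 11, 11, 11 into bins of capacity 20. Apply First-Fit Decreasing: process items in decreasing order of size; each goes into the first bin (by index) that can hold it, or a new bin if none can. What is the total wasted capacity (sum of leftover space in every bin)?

Sorted descending: 12, 12, 11, 11, 11, 11, 11, 11, 11, 11.
bin 1: place 12, 8 left
bin 2: place 12, 8 left
bin 3: place 11, 9 left
bin 4: place 11, 9 left
bin 5: place 11, 9 left
bin 6: place 11, 9 left
bin 7: place 11, 9 left
bin 8: place 11, 9 left
bin 9: place 11, 9 left
bin 10: place 11, 9 left
10 bins × 20 = 200; used 112; unused 88.

88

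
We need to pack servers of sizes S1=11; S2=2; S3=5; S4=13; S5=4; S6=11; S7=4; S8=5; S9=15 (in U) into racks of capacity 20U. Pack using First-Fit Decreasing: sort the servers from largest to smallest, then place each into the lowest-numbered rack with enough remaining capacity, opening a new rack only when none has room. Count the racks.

Sorted descending: 15, 13, 11, 11, 5, 5, 4, 4, 2.
15U → rack 1 (remaining 5U)
13U → rack 2 (remaining 7U)
11U → rack 3 (remaining 9U)
11U → rack 4 (remaining 9U)
5U → rack 1 (remaining 0U)
5U → rack 2 (remaining 2U)
4U → rack 3 (remaining 5U)
4U → rack 3 (remaining 1U)
2U → rack 2 (remaining 0U)
Final racks: [15,5] [13,5,2] [11,4,4] [11].

4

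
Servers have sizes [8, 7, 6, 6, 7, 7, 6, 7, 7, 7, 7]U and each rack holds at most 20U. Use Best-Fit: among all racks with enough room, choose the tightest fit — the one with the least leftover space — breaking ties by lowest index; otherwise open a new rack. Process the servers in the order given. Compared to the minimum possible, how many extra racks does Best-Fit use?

1

Best-Fit: [8,7] [6,6,7] [7,6,7] [7,7] [7] → 5 racks.
Total size 75U; any packing needs at least ⌈75/20⌉ = 4 racks.
An optimal packing achieves that bound: [8,7] [7,7,6] [7,7,6] [7,7,6] → 4 racks.
Excess: 5 − 4 = 1.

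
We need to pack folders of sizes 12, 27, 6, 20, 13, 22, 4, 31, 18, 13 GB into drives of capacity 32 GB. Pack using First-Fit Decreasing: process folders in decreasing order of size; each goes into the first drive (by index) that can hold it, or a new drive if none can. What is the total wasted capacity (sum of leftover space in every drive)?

Sorted descending: 31, 27, 22, 20, 18, 13, 13, 12, 6, 4.
Put 31 GB in drive 1; 1 GB remain.
Put 27 GB in drive 2; 5 GB remain.
Put 22 GB in drive 3; 10 GB remain.
Put 20 GB in drive 4; 12 GB remain.
Put 18 GB in drive 5; 14 GB remain.
Put 13 GB in drive 5; 1 GB remain.
Put 13 GB in drive 6; 19 GB remain.
Put 12 GB in drive 4; 0 GB remain.
Put 6 GB in drive 3; 4 GB remain.
Put 4 GB in drive 2; 1 GB remain.
6 drives × 32 GB = 192 GB; used 166 GB; unused 26 GB.

26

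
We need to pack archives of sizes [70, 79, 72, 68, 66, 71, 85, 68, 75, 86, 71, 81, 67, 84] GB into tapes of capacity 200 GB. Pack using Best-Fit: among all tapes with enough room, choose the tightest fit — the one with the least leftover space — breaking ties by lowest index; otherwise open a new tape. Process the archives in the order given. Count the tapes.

70 GB → tape 1 (remaining 130 GB)
79 GB → tape 1 (remaining 51 GB)
72 GB → tape 2 (remaining 128 GB)
68 GB → tape 2 (remaining 60 GB)
66 GB → tape 3 (remaining 134 GB)
71 GB → tape 3 (remaining 63 GB)
85 GB → tape 4 (remaining 115 GB)
68 GB → tape 4 (remaining 47 GB)
75 GB → tape 5 (remaining 125 GB)
86 GB → tape 5 (remaining 39 GB)
71 GB → tape 6 (remaining 129 GB)
81 GB → tape 6 (remaining 48 GB)
67 GB → tape 7 (remaining 133 GB)
84 GB → tape 7 (remaining 49 GB)

7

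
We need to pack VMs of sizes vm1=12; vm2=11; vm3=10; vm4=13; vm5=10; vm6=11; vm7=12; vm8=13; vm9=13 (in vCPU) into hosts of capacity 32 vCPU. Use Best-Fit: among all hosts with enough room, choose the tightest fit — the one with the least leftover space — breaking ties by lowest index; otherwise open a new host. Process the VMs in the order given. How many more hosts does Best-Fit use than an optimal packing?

1

Best-Fit: [12,11] [10,13] [10,11] [12,13] [13] → 5 hosts.
Total size 105 vCPU; any packing needs at least ⌈105/32⌉ = 4 hosts.
An optimal packing achieves that bound: [13,13] [13,12] [12,11] [11,10,10] → 4 hosts.
Excess: 5 − 4 = 1.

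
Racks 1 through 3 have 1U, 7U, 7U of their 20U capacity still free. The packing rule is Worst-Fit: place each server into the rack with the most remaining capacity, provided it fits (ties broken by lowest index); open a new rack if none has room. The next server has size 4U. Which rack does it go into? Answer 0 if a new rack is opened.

Racks with room: rack 2 (7U), rack 3 (7U).
Most room is rack 2 with 7U free.

2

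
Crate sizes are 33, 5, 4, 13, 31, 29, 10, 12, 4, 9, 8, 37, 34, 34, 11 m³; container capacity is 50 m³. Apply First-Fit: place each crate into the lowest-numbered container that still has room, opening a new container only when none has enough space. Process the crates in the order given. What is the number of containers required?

33 m³ → container 1 (remaining 17 m³)
5 m³ → container 1 (remaining 12 m³)
4 m³ → container 1 (remaining 8 m³)
13 m³ → container 2 (remaining 37 m³)
31 m³ → container 2 (remaining 6 m³)
29 m³ → container 3 (remaining 21 m³)
10 m³ → container 3 (remaining 11 m³)
12 m³ → container 4 (remaining 38 m³)
4 m³ → container 1 (remaining 4 m³)
9 m³ → container 3 (remaining 2 m³)
8 m³ → container 4 (remaining 30 m³)
37 m³ → container 5 (remaining 13 m³)
34 m³ → container 6 (remaining 16 m³)
34 m³ → container 7 (remaining 16 m³)
11 m³ → container 4 (remaining 19 m³)

7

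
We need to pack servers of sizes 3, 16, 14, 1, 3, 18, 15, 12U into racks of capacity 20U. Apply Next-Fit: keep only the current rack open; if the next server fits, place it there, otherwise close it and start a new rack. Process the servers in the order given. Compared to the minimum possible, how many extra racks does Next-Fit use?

0

Next-Fit: [3,16] [14,1,3] [18] [15] [12] → 5 racks.
Total size 82U; any packing needs at least ⌈82/20⌉ = 5 racks.
So 5 is already optimal.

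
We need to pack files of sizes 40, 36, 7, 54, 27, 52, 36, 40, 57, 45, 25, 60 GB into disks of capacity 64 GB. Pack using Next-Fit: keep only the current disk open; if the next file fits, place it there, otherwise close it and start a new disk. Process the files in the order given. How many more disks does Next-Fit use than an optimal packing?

Next-Fit: [40] [36,7] [54] [27] [52] [36] [40] [57] [45] [25] [60] → 11 disks.
9 files exceed 32 GB (half the capacity), and no two of those can share a disk, so at least 9 disks are needed.
An optimal packing achieves that bound: [60] [57,7] [54] [52] [45] [40] [40] [36,27] [36,25] → 9 disks.
Excess: 11 − 9 = 2.

2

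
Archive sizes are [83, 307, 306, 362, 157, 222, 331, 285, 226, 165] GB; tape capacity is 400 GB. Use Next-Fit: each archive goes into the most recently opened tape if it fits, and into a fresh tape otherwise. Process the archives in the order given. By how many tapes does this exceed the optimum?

Next-Fit: [83,307] [306] [362] [157,222] [331] [285] [226,165] → 7 tapes.
Total size 2444 GB; any packing needs at least ⌈2444/400⌉ = 7 tapes.
So 7 is already optimal.

0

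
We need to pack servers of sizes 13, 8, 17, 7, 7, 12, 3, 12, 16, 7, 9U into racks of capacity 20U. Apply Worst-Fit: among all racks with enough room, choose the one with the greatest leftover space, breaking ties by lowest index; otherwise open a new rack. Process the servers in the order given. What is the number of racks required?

13U → rack 1 (remaining 7U)
8U → rack 2 (remaining 12U)
17U → rack 3 (remaining 3U)
7U → rack 2 (remaining 5U)
7U → rack 1 (remaining 0U)
12U → rack 4 (remaining 8U)
3U → rack 4 (remaining 5U)
12U → rack 5 (remaining 8U)
16U → rack 6 (remaining 4U)
7U → rack 5 (remaining 1U)
9U → rack 7 (remaining 11U)

7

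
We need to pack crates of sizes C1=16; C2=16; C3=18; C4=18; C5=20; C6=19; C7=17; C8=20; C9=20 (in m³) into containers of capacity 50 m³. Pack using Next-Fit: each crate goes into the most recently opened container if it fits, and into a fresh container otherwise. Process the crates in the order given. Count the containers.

4

Put C1 (16 m³) in container 1; 34 m³ remain.
Put C2 (16 m³) in container 1; 18 m³ remain.
Put C3 (18 m³) in container 1; 0 m³ remain.
Put C4 (18 m³) in container 2; 32 m³ remain.
Put C5 (20 m³) in container 2; 12 m³ remain.
Put C6 (19 m³) in container 3; 31 m³ remain.
Put C7 (17 m³) in container 3; 14 m³ remain.
Put C8 (20 m³) in container 4; 30 m³ remain.
Put C9 (20 m³) in container 4; 10 m³ remain.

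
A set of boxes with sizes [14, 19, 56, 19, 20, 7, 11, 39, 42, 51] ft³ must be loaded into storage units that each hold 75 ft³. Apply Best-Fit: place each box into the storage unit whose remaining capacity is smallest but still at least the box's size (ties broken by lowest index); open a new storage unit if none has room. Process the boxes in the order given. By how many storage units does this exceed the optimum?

1

Best-Fit: [14,19,20,7,11] [56,19] [39] [42] [51] → 5 storage units.
Total size 278 ft³; any packing needs at least ⌈278/75⌉ = 4 storage units.
An optimal packing achieves that bound: [56,19] [51,20] [42,19,14] [39,11,7] → 4 storage units.
Excess: 5 − 4 = 1.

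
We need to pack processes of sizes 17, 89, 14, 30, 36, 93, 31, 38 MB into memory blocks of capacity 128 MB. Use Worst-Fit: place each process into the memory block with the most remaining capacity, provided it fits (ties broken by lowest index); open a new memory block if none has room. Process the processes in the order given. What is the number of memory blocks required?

17 MB → memory block 1 (remaining 111 MB)
89 MB → memory block 1 (remaining 22 MB)
14 MB → memory block 1 (remaining 8 MB)
30 MB → memory block 2 (remaining 98 MB)
36 MB → memory block 2 (remaining 62 MB)
93 MB → memory block 3 (remaining 35 MB)
31 MB → memory block 2 (remaining 31 MB)
38 MB → memory block 4 (remaining 90 MB)
Final memory blocks: [17,89,14] [30,36,31] [93] [38].

4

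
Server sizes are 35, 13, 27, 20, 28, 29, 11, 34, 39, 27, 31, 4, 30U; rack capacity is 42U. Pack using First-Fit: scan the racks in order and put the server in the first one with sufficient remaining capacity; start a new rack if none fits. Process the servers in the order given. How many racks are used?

35U → rack 1 (remaining 7U)
13U → rack 2 (remaining 29U)
27U → rack 2 (remaining 2U)
20U → rack 3 (remaining 22U)
28U → rack 4 (remaining 14U)
29U → rack 5 (remaining 13U)
11U → rack 3 (remaining 11U)
34U → rack 6 (remaining 8U)
39U → rack 7 (remaining 3U)
27U → rack 8 (remaining 15U)
31U → rack 9 (remaining 11U)
4U → rack 1 (remaining 3U)
30U → rack 10 (remaining 12U)
Final racks: [35,4] [13,27] [20,11] [28] [29] [34] [39] [27] [31] [30].

10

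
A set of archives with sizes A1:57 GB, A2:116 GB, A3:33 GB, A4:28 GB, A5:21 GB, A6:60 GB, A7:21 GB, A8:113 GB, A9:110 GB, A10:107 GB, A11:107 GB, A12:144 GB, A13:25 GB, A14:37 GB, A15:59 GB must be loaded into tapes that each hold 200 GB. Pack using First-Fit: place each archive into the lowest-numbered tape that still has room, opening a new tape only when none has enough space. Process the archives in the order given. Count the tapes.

7

A1 (57 GB) → tape 1 (remaining 143 GB)
A2 (116 GB) → tape 1 (remaining 27 GB)
A3 (33 GB) → tape 2 (remaining 167 GB)
A4 (28 GB) → tape 2 (remaining 139 GB)
A5 (21 GB) → tape 1 (remaining 6 GB)
A6 (60 GB) → tape 2 (remaining 79 GB)
A7 (21 GB) → tape 2 (remaining 58 GB)
A8 (113 GB) → tape 3 (remaining 87 GB)
A9 (110 GB) → tape 4 (remaining 90 GB)
A10 (107 GB) → tape 5 (remaining 93 GB)
A11 (107 GB) → tape 6 (remaining 93 GB)
A12 (144 GB) → tape 7 (remaining 56 GB)
A13 (25 GB) → tape 2 (remaining 33 GB)
A14 (37 GB) → tape 3 (remaining 50 GB)
A15 (59 GB) → tape 4 (remaining 31 GB)
Final tapes: [57,116,21] [33,28,60,21,25] [113,37] [110,59] [107] [107] [144].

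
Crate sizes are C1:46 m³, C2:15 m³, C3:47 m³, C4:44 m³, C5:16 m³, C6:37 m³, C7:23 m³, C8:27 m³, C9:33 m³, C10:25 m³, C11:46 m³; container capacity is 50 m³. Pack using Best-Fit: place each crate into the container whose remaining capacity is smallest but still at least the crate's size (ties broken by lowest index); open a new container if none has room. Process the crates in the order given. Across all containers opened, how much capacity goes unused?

91

Put C1 (46 m³) in container 1; 4 m³ remain.
Put C2 (15 m³) in container 2; 35 m³ remain.
Put C3 (47 m³) in container 3; 3 m³ remain.
Put C4 (44 m³) in container 4; 6 m³ remain.
Put C5 (16 m³) in container 2; 19 m³ remain.
Put C6 (37 m³) in container 5; 13 m³ remain.
Put C7 (23 m³) in container 6; 27 m³ remain.
Put C8 (27 m³) in container 6; 0 m³ remain.
Put C9 (33 m³) in container 7; 17 m³ remain.
Put C10 (25 m³) in container 8; 25 m³ remain.
Put C11 (46 m³) in container 9; 4 m³ remain.
9 containers × 50 m³ = 450 m³; used 359 m³; unused 91 m³.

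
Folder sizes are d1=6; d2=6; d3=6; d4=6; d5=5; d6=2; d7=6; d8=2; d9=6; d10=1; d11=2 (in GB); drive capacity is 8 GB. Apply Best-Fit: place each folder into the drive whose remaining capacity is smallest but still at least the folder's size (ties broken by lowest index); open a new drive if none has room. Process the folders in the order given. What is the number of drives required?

d1 (6 GB) → drive 1 (remaining 2 GB)
d2 (6 GB) → drive 2 (remaining 2 GB)
d3 (6 GB) → drive 3 (remaining 2 GB)
d4 (6 GB) → drive 4 (remaining 2 GB)
d5 (5 GB) → drive 5 (remaining 3 GB)
d6 (2 GB) → drive 1 (remaining 0 GB)
d7 (6 GB) → drive 6 (remaining 2 GB)
d8 (2 GB) → drive 2 (remaining 0 GB)
d9 (6 GB) → drive 7 (remaining 2 GB)
d10 (1 GB) → drive 3 (remaining 1 GB)
d11 (2 GB) → drive 4 (remaining 0 GB)

7 drives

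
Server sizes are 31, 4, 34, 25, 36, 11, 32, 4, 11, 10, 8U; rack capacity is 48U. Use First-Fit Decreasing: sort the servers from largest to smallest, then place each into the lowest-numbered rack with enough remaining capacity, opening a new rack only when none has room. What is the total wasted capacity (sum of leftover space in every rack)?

Sorted descending: 36, 34, 32, 31, 25, 11, 11, 10, 8, 4, 4.
rack 1: place 36U, 12U left
rack 2: place 34U, 14U left
rack 3: place 32U, 16U left
rack 4: place 31U, 17U left
rack 5: place 25U, 23U left
rack 1: place 11U, 1U left
rack 2: place 11U, 3U left
rack 3: place 10U, 6U left
rack 4: place 8U, 9U left
rack 3: place 4U, 2U left
rack 4: place 4U, 5U left
5 racks × 48U = 240U; used 206U; unused 34U.

34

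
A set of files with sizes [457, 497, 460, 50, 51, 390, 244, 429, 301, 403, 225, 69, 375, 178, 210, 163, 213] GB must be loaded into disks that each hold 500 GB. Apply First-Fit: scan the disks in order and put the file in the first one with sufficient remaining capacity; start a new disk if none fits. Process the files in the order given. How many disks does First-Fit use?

Put 457 GB in disk 1; 43 GB remain.
Put 497 GB in disk 2; 3 GB remain.
Put 460 GB in disk 3; 40 GB remain.
Put 50 GB in disk 4; 450 GB remain.
Put 51 GB in disk 4; 399 GB remain.
Put 390 GB in disk 4; 9 GB remain.
Put 244 GB in disk 5; 256 GB remain.
Put 429 GB in disk 6; 71 GB remain.
Put 301 GB in disk 7; 199 GB remain.
Put 403 GB in disk 8; 97 GB remain.
Put 225 GB in disk 5; 31 GB remain.
Put 69 GB in disk 6; 2 GB remain.
Put 375 GB in disk 9; 125 GB remain.
Put 178 GB in disk 7; 21 GB remain.
Put 210 GB in disk 10; 290 GB remain.
Put 163 GB in disk 10; 127 GB remain.
Put 213 GB in disk 11; 287 GB remain.

11 disks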